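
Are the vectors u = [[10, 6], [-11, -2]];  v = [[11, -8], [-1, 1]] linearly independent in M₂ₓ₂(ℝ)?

Take coordinates with respect to the standard basis {E₁₁, E₁₂, E₂₁, E₂₂}.
Place the vectors as rows of a 2×4 matrix and reduce to echelon form.
The reduction yields 2 nonzero rows, so the rank is 2.
Since rank = 2 (the number of vectors), the set is linearly independent.

linearly independent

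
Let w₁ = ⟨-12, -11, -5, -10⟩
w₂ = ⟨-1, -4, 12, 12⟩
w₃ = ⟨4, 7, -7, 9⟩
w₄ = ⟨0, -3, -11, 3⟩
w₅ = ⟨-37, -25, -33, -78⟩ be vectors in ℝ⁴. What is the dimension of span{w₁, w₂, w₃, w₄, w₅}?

Row-reduce the 5×4 matrix with these as rows.
Reduction leaves 4 leading entries, giving rank 4.
(With 5 elements in a 4-dimensional space the rank is at most 4.)

4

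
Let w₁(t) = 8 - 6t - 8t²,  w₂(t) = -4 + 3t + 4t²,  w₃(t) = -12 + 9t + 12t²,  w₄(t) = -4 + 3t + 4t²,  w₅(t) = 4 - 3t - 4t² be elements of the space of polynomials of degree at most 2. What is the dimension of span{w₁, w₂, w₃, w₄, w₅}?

Use coordinates relative to {1, t, t²}.
Form the matrix with w₁, w₂, w₃, w₄, w₅ as columns and reduce.
Exactly 1 pivot survives; hence the rank is 1.
(With 5 elements in a 3-dimensional space the rank is at most 3.)

1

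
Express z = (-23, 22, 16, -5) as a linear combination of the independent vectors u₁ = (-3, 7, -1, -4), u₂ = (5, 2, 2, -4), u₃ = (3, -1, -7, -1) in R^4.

z = 3u₁ - u₂ - 3u₃

Since u₁, u₂, u₃ are independent, the coefficients expressing z are uniquely determined by a linear system.
Row-reducing the augmented matrix gives the unique coefficients (c₁, c₂, c₃) = (3, -1, -3).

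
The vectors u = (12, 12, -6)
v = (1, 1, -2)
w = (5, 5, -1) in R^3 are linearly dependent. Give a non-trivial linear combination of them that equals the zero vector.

u - 2v - 2w = 0

Row-reduce the matrix with u, v, w as columns; the null space gives the coefficients.
A generator of the null space is (1, -2, -2).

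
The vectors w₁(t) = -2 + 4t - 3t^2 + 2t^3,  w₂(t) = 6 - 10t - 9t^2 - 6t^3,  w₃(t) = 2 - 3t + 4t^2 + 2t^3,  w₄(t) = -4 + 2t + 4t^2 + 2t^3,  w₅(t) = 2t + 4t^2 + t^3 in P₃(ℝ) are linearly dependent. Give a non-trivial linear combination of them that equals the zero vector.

Take coordinates with respect to {1, t, …, t^3}.
Row-reduce the matrix with w₁, w₂, w₃, w₄, w₅ as columns; the null space gives the coefficients.
A generator of the null space is (1, 1, 0, 1, 2).

w₁ + w₂ + w₄ + 2w₅ = 0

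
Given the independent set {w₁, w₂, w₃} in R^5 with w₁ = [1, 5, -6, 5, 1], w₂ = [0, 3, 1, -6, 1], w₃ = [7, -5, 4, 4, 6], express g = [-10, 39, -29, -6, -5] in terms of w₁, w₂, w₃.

g = 4w₁ + 3w₂ - 2w₃

Solve the system with w₁, w₂, w₃ as columns and g as the right-hand side.
Row-reducing the augmented matrix gives the unique coefficients (c₁, c₂, c₃) = (4, 3, -2).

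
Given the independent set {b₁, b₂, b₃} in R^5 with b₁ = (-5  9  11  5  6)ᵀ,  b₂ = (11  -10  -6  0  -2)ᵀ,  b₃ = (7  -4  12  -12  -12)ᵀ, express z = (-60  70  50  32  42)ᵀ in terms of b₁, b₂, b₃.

z = 4b₁ - 3b₂ - b₃

Since b₁, b₂, b₃ are independent, the coefficients expressing z are uniquely determined by a linear system.
Back-substitution yields (a₁, a₂, a₃) = (4, -3, -1).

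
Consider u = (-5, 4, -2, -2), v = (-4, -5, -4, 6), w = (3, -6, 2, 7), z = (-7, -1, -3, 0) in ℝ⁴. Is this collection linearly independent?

Form the 4×4 matrix with these as columns; its determinant is -427.
A nonzero determinant means the columns are linearly independent.

linearly independent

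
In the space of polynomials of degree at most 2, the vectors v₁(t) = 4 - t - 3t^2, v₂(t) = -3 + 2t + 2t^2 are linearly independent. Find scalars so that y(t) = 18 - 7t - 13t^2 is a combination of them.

Work in coordinates with respect to the standard basis {1, t, t^2}.
Write y = a₁v₁ + a₂v₂ and equate components.
The system has the unique solution (a₁, a₂) = (3, -2).

y = 3v₁ - 2v₂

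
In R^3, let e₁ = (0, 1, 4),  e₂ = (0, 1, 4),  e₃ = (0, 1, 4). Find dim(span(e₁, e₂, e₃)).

dim = 1

Row-reduce the 3×3 matrix with these as rows.
Reduction leaves 1 leading entry, giving rank 1.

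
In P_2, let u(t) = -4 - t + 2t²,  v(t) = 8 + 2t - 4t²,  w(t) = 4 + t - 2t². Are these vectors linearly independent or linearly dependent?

Write each element as a coordinate vector in ℝ³ using {1, t, t²}.
The matrix [u|v|w] has determinant 0.
A zero determinant means the columns are linearly dependent.
Indeed 2u + v = 0.

linearly dependent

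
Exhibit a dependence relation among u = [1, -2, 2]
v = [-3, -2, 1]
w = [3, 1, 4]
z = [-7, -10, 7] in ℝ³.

Solve the homogeneous system with u, v, w, z as columns by row-reducing the coefficient matrix.
One solution (up to scaling) is (2, 3, 0, -1).

2u + 3v - z = 0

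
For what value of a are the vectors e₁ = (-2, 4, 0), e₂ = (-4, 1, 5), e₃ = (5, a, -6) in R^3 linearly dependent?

Place the vectors as rows of a 3×3 matrix; dependence ⇔ determinant zero.
Expanding, det = 10*a + 16.
This vanishes exactly when a = -8/5.

a = -8/5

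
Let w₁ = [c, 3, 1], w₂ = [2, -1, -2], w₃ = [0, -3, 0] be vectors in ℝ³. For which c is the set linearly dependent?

The vectors are dependent exactly when the determinant of the matrix with rows w₁, w₂, w₃ vanishes.
Expanding, det = -6*c - 6.
Solving -6*c - 6 = 0 yields c = -1.

c = -1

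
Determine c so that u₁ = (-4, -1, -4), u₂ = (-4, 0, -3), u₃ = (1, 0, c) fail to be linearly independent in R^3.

The vectors are dependent exactly when the determinant of the matrix with rows u₁, u₂, u₃ vanishes.
Expanding, det = 3 - 4*c.
This vanishes exactly when c = 3/4.

c = 3/4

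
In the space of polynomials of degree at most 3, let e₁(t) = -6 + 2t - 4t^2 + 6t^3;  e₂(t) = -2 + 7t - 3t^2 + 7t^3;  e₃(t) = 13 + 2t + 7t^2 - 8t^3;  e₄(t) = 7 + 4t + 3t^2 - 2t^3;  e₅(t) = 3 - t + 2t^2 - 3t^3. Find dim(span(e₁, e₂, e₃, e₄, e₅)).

dim = 2

Represent each element by its coordinate vector in ℝ⁴.
Put the 4×5 matrix [e₁|e₂|e₃|e₄|e₅] into echelon form.
Exactly 2 pivots survive; hence the rank is 2.
(With 5 elements in a 4-dimensional space the rank is at most 4.)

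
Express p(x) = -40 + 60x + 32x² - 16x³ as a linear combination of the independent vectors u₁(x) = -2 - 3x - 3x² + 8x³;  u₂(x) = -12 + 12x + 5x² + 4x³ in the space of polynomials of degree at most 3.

p = -4u₁ + 4u₂

Take coordinate vectors relative to {1, x, …, x³}.
Write p = c₁u₁ + c₂u₂ and equate components.
The system has the unique solution (c₁, c₂) = (-4, 4).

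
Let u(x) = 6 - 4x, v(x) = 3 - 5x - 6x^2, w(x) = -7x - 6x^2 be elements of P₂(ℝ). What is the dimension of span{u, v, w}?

dim = 3

Represent each element by its coordinate vector in ℝ³.
Put the 3×3 matrix [u|v|w] into echelon form.
Exactly 3 pivots survive; hence the rank is 3.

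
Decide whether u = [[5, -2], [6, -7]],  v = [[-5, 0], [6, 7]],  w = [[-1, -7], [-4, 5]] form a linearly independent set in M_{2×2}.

Write each element as a coordinate vector in ℝ⁴ using {E₁₁, E₁₂, E₂₁, E₂₂}.
Row-reduce the matrix whose columns are u, v, w.
The reduction yields 3 nonzero rows, so the rank is 3.
Since rank = 3 (the number of vectors), the set is linearly independent.

linearly independent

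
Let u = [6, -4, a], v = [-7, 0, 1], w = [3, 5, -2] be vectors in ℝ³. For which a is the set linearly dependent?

a = 2/5

The vectors are dependent exactly when the determinant of the matrix with rows u, v, w vanishes.
Expanding, det = 14 - 35*a.
Solving 14 - 35*a = 0 yields a = 2/5.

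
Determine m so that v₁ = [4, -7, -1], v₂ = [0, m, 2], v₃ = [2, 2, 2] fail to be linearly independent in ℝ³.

The vectors are dependent exactly when the determinant of the matrix with rows v₁, v₂, v₃ vanishes.
The determinant works out to 10*m - 44.
This vanishes exactly when m = 22/5.

m = 22/5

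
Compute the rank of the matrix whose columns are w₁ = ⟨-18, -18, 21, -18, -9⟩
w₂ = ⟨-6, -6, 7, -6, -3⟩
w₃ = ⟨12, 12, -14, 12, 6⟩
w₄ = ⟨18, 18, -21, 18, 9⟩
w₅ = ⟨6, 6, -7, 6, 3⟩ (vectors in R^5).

Put the 5×5 matrix [w₁|w₂|w₃|w₄|w₅] into echelon form.
Exactly 1 pivot survives; hence the rank is 1.

1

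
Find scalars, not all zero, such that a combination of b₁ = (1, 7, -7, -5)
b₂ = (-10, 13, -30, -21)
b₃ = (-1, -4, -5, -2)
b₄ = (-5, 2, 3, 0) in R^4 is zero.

3b₁ - b₂ + 3b₃ + 2b₄ = 0

Row-reduce the matrix with b₁, b₂, b₃, b₄ as columns; the null space gives the coefficients.
A generator of the null space is (3, -1, 3, 2).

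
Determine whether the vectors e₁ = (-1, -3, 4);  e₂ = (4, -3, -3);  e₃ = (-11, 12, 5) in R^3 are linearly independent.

linearly dependent

Row-reduce the matrix whose columns are e₁, e₂, e₃.
The reduction yields 2 nonzero rows, so the rank is 2.
Since rank 2 < 3, the set is linearly dependent.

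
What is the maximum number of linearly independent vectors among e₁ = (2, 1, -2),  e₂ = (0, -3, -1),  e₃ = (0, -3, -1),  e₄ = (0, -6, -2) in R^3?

Form the matrix with e₁, e₂, e₃, e₄ as columns and reduce.
Reduction leaves 2 leading entries, giving rank 2.
(With 4 elements in a 3-dimensional space the rank is at most 3.)

2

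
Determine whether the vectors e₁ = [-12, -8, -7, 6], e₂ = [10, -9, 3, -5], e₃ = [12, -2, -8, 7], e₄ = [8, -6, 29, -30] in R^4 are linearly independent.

Place the vectors as rows of a 4×4 matrix and reduce to echelon form.
The reduction yields 3 nonzero rows, so the rank is 3.
Since rank 3 < 4, the set is linearly dependent.

linearly dependent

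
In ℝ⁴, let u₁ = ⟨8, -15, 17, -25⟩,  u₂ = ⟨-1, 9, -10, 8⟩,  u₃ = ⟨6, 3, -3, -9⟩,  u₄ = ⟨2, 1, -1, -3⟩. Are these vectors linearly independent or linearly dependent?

linearly dependent

One vector is a scalar multiple of another, so the set is dependent.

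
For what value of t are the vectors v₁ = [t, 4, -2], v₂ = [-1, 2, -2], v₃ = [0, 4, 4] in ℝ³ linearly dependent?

The vectors are dependent exactly when the determinant of the matrix with rows v₁, v₂, v₃ vanishes.
Cofactor expansion gives det = 16*t + 24.
This vanishes exactly when t = -3/2.

t = -3/2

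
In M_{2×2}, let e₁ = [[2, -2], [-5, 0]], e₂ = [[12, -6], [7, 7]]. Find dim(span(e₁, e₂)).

dim = 2

Represent each element by its coordinate vector in ℝ⁴.
Row-reduce the 2×4 matrix with these as rows.
There are 2 pivot columns, so rank = 2.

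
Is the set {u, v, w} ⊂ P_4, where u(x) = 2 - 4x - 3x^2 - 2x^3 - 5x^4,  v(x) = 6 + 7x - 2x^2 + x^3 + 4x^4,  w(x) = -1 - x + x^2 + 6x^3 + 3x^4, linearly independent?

linearly independent

Take coordinates with respect to the standard basis {1, x, …, x^4}.
Place the vectors as rows of a 3×5 matrix and reduce to echelon form.
The reduction yields 3 nonzero rows, so the rank is 3.
Since rank = 3 (the number of vectors), the set is linearly independent.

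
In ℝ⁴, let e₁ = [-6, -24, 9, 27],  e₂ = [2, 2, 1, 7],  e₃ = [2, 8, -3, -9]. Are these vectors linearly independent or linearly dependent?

One vector is a scalar multiple of another, so the set is dependent.

linearly dependent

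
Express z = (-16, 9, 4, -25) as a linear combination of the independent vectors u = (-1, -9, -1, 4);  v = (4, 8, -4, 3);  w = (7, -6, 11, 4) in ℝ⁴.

z = -3u - 3v - w

Write z = α₁u + … + α₃w and equate components.
The system has the unique solution (α₁, α₂, α₃) = (-3, -3, -1).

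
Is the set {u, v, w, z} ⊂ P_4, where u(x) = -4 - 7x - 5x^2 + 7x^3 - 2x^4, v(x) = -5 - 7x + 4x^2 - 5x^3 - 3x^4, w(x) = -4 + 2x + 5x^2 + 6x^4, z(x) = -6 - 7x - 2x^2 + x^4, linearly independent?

linearly independent

Take coordinates with respect to the standard basis {1, x, …, x^4}.
Row-reduce the matrix whose columns are u, v, w, z.
The reduction yields 4 nonzero rows, so the rank is 4.
Since rank = 4 (the number of vectors), the set is linearly independent.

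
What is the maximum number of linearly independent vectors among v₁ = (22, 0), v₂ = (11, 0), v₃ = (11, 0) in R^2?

1

Form the matrix with v₁, v₂, v₃ as columns and reduce.
Reduction leaves 1 leading entry, giving rank 1.
(With 3 elements in a 2-dimensional space the rank is at most 2.)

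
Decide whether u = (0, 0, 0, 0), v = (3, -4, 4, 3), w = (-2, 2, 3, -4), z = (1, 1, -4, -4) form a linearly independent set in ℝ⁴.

linearly dependent

One of the vectors is the zero vector, so the set is linearly dependent.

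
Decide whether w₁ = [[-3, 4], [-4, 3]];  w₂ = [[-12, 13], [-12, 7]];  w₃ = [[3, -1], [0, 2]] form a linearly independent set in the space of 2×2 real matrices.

Take coordinates with respect to the standard basis {E₁₁, E₁₂, E₂₁, E₂₂}.
Place the vectors as rows of a 3×4 matrix and reduce to echelon form.
The reduction yields 2 nonzero rows, so the rank is 2.
Since rank 2 < 3, the set is linearly dependent.
Indeed 3w₁ - w₂ - w₃ = 0.

linearly dependent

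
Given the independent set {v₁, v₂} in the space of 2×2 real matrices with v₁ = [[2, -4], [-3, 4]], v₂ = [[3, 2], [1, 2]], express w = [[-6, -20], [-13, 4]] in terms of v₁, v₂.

Work in coordinates with respect to the standard basis {E₁₁, E₁₂, E₂₁, E₂₂}.
Since v₁, v₂ are independent, the coefficients expressing w are uniquely determined by a linear system.
Row-reducing the augmented matrix gives the unique coefficients (α₁, α₂) = (3, -4).

w = 3v₁ - 4v₂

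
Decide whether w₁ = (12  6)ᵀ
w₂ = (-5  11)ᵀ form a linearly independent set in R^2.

linearly independent

Form the 2×2 matrix with these as columns; its determinant is 162.
A nonzero determinant means the columns are linearly independent.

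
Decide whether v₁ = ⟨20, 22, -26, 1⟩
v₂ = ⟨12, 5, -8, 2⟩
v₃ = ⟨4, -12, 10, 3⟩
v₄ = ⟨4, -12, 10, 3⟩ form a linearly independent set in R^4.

linearly dependent

Two of the vectors are equal, giving an immediate dependence.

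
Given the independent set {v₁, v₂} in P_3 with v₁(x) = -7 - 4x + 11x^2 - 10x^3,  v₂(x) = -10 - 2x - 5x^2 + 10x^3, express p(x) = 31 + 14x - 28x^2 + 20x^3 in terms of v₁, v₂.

Work in coordinates with respect to the standard basis {1, x, …, x^3}.
Write p = α₁v₁ + α₂v₂ and equate components.
Back-substitution yields (α₁, α₂) = (-3, -1).

p = -3v₁ - v₂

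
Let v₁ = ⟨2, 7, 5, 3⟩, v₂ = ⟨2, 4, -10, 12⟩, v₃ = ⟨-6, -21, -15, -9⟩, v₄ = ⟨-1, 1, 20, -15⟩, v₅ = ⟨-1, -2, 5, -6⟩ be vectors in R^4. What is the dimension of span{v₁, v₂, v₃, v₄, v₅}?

2

Apply Gaussian elimination to the matrix whose rows are v₁, v₂, v₃, v₄, v₅.
Reduction leaves 2 leading entries, giving rank 2.
(With 5 elements in a 4-dimensional space the rank is at most 4.)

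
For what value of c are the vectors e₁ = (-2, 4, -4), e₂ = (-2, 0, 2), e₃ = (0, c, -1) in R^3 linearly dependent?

Dependence holds iff the 3×3 matrix [e₁ e₂ e₃] is singular.
Expanding, det = 12*c - 8.
This vanishes exactly when c = 2/3.

c = 2/3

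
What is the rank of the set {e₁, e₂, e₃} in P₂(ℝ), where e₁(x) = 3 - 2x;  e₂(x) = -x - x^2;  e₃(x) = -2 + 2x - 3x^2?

rank 3

Represent each element by its coordinate vector in ℝ³.
Apply Gaussian elimination to the matrix whose rows are e₁, e₂, e₃.
The echelon form has 3 nonzero rows, so the rank is 3.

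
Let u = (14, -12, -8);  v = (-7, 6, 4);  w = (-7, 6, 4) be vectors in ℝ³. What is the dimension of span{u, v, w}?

dim = 1

Put the 3×3 matrix [u|v|w] into echelon form.
Reduction leaves 1 leading entry, giving rank 1.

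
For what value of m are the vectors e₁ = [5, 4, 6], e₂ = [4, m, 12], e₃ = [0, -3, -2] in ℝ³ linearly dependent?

Dependence holds iff the 3×3 matrix [e₁ e₂ e₃] is singular.
Cofactor expansion gives det = 140 - 10*m.
Setting this to zero gives m = 14.

m = 14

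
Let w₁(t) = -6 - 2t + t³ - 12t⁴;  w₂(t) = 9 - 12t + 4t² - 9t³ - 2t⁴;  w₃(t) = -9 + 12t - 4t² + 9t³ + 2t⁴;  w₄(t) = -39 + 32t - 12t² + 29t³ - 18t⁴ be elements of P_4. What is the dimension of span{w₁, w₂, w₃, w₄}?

2

Use coordinates relative to {1, t, …, t⁴}.
Put the 5×4 matrix [w₁|w₂|w₃|w₄] into echelon form.
The echelon form has 2 nonzero rows, so the rank is 2.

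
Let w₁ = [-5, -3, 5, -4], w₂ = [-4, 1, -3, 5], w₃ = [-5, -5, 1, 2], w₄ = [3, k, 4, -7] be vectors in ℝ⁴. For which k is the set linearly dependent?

k = 2

The set is linearly dependent precisely when det[w₁; w₂; w₃; w₄] = 0.
Cofactor expansion gives det = 46*k - 92.
Solving 46*k - 92 = 0 yields k = 2.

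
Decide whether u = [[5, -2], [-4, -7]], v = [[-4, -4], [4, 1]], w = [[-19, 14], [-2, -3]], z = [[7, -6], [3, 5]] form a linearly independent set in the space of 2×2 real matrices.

linearly dependent

Write each element as a coordinate vector in ℝ⁴ using {E₁₁, E₁₂, E₂₁, E₂₂}.
The matrix [u|v|w|z] has determinant 0.
A zero determinant means the columns are linearly dependent.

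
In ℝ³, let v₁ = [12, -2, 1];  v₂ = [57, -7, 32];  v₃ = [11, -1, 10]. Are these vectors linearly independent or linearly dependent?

linearly dependent

The matrix [v₁|v₂|v₃] has determinant 0.
A zero determinant means the columns are linearly dependent.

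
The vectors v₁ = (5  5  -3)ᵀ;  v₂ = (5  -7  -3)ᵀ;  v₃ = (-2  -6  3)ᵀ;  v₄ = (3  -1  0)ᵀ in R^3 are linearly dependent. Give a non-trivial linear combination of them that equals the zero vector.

v₁ + v₃ - v₄ = 0

Row-reduce the matrix with v₁, v₂, v₃, v₄ as columns; the null space gives the coefficients.
One solution (up to scaling) is (1, 0, 1, -1).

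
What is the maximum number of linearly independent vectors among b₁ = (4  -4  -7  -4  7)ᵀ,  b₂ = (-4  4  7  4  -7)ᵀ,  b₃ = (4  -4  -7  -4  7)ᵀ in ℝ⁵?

Put the 5×3 matrix [b₁|b₂|b₃] into echelon form.
Reduction leaves 1 leading entry, giving rank 1.

1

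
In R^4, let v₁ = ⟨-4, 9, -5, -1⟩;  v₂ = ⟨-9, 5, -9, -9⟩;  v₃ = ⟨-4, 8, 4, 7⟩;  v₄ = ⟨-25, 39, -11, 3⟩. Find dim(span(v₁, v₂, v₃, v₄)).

dim = 3

Form the matrix with v₁, v₂, v₃, v₄ as columns and reduce.
The echelon form has 3 nonzero rows, so the rank is 3.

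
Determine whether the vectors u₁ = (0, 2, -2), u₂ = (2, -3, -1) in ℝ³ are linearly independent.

linearly independent

Row-reduce the matrix whose columns are u₁, u₂.
The reduction yields 2 nonzero rows, so the rank is 2.
Since rank = 2 (the number of vectors), the set is linearly independent.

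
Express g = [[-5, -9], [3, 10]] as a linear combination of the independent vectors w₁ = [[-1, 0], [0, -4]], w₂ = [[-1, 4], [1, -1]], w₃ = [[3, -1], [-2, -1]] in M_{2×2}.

Work in coordinates with respect to the standard basis {E₁₁, E₁₂, E₂₁, E₂₂}.
Solve the system with w₁, w₂, w₃ as columns and g as the right-hand side.
The system has the unique solution (α₁, α₂, α₃) = (-1, -3, -3).

g = -w₁ - 3w₂ - 3w₃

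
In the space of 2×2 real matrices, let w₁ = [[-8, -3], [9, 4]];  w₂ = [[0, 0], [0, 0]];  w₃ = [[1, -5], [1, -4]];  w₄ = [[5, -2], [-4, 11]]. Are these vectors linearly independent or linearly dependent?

linearly dependent

Write each element as a coordinate vector in ℝ⁴ using {E₁₁, E₁₂, E₂₁, E₂₂}.
One of the vectors is the zero vector, so the set is linearly dependent.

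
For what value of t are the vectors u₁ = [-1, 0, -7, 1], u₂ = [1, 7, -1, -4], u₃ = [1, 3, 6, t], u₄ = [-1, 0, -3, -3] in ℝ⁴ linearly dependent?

Dependence holds iff the 4×4 matrix [u₁ u₂ u₃ u₄] is singular.
Cofactor expansion gives det = 28*t + 132.
This vanishes exactly when t = -33/7.

t = -33/7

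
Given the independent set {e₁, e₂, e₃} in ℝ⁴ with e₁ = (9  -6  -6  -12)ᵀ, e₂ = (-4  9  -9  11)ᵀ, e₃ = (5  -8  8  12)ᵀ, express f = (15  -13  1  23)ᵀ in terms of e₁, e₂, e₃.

Set up the augmented matrix [e₁ | e₂ | e₃ | f] and row-reduce.
Row-reducing the augmented matrix gives the unique coefficients (α₁, α₂, α₃) = (1, 1, 2).

f = e₁ + e₂ + 2e₃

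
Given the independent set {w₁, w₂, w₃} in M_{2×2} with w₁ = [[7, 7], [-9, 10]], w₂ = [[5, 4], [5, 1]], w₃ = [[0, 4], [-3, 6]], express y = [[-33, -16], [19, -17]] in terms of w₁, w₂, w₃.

Take coordinate vectors relative to {E₁₁, E₁₂, E₂₁, E₂₂}.
Write y = α₁w₁ + … + α₃w₃ and equate components.
The system has the unique solution (α₁, α₂, α₃) = (-4, -1, 4).

y = -4w₁ - w₂ + 4w₃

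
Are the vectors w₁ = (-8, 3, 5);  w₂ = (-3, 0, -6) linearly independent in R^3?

Row-reduce the matrix whose columns are w₁, w₂.
The reduction yields 2 nonzero rows, so the rank is 2.
Since rank = 2 (the number of vectors), the set is linearly independent.

linearly independent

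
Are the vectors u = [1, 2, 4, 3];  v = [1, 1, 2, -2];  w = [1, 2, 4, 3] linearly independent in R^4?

Place the vectors as rows of a 3×4 matrix and reduce to echelon form.
The reduction yields 2 nonzero rows, so the rank is 2.
Since rank 2 < 3, the set is linearly dependent.

linearly dependent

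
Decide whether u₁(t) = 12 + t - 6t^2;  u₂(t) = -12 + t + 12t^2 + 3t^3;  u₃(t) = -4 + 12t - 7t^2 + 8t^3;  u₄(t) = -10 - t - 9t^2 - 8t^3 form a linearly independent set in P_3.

linearly independent

Write each element as a coordinate vector in ℝ⁴ using {1, t, …, t^3}.
Row-reduce the matrix whose columns are u₁, u₂, u₃, u₄.
The reduction yields 4 nonzero rows, so the rank is 4.
Since rank = 4 (the number of vectors), the set is linearly independent.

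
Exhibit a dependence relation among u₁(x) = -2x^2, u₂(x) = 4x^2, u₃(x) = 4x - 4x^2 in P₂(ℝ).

2u₁ + u₂ = 0

Take coordinates with respect to {1, x, x^2}.
Row-reduce the matrix with u₁, u₂, u₃ as columns; the null space gives the coefficients.
The free variable yields coefficients (2, 1, 0) (any nonzero multiple also works).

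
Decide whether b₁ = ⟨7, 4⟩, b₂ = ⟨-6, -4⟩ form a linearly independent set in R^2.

Place the vectors as rows of a 2×2 matrix and reduce to echelon form.
The reduction yields 2 nonzero rows, so the rank is 2.
Since rank = 2 (the number of vectors), the set is linearly independent.

linearly independent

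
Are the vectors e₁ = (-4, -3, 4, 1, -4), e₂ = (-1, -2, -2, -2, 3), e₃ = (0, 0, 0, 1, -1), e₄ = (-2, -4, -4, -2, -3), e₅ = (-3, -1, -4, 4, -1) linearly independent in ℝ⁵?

Place the vectors as rows of a 5×5 matrix and reduce to echelon form.
The reduction yields 5 nonzero rows, so the rank is 5.
Since rank = 5 (the number of vectors), the set is linearly independent.

linearly independent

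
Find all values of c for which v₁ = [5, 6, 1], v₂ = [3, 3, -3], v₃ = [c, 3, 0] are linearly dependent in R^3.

The vectors are dependent exactly when the determinant of the matrix with rows v₁, v₂, v₃ vanishes.
Expanding, det = 54 - 21*c.
Setting this to zero gives c = 18/7.

c = 18/7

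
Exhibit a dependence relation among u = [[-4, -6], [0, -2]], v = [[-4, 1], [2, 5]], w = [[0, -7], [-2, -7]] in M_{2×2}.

Write each element as a vector in ℝ⁴ using {E₁₁, E₁₂, E₂₁, E₂₂}.
Set up α₁u + … + α₃w = 0 and solve the homogeneous system.
One solution (up to scaling) is (1, -1, -1).

u - v - w = 0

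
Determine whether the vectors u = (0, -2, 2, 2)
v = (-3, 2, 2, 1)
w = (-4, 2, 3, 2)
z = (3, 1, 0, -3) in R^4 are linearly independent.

Row-reduce the matrix whose columns are u, v, w, z.
The reduction yields 4 nonzero rows, so the rank is 4.
Since rank = 4 (the number of vectors), the set is linearly independent.

linearly independent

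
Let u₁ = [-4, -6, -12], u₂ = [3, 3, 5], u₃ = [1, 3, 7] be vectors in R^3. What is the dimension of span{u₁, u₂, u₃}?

dim = 2

Form the matrix with u₁, u₂, u₃ as columns and reduce.
Reduction leaves 2 leading entries, giving rank 2.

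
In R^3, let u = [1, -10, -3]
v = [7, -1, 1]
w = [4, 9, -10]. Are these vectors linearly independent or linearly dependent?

linearly independent

Row-reduce the matrix whose columns are u, v, w.
The reduction yields 3 nonzero rows, so the rank is 3.
Since rank = 3 (the number of vectors), the set is linearly independent.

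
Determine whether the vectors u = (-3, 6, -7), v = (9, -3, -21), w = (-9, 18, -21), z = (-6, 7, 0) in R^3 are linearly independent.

There are 4 vectors in a 3-dimensional space, so they cannot be linearly independent.

linearly dependent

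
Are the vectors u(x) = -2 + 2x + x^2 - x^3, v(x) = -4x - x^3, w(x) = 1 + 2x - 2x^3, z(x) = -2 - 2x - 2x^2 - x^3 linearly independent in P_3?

Write each element as a coordinate vector in ℝ⁴ using {1, x, …, x^3}.
The matrix [u|v|w|z] has determinant -74.
A nonzero determinant means the columns are linearly independent.

linearly independent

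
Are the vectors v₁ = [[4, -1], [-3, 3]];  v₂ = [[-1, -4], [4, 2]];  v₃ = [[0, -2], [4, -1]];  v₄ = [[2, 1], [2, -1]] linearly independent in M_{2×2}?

linearly independent

Take coordinates with respect to the standard basis {E₁₁, E₁₂, E₂₁, E₂₂}.
Row-reduce the matrix whose columns are v₁, v₂, v₃, v₄.
The reduction yields 4 nonzero rows, so the rank is 4.
Since rank = 4 (the number of vectors), the set is linearly independent.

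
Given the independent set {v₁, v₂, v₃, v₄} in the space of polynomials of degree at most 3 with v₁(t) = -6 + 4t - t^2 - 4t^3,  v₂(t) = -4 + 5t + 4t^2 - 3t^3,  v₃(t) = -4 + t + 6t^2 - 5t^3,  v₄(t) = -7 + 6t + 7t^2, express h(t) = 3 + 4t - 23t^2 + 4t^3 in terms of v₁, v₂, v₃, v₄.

Identify each element with its coordinate vector in ℝ⁴ via {1, t, …, t^3}.
Write h = c₁v₁ + … + c₄v₄ and equate components.
Row-reducing the augmented matrix gives the unique coefficients (c₁, …, c₄) = (2, 1, -3, -1).

h = 2v₁ + v₂ - 3v₃ - v₄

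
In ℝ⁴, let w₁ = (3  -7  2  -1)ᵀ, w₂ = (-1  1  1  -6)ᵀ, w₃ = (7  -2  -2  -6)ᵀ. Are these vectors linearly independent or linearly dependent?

Place the vectors as rows of a 3×4 matrix and reduce to echelon form.
The reduction yields 3 nonzero rows, so the rank is 3.
Since rank = 3 (the number of vectors), the set is linearly independent.

linearly independent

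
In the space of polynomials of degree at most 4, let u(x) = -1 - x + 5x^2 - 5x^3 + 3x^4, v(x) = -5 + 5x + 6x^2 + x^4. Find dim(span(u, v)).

dim = 2

Represent each element by its coordinate vector in ℝ⁵.
Apply Gaussian elimination to the matrix whose rows are u, v.
Reduction leaves 2 leading entries, giving rank 2.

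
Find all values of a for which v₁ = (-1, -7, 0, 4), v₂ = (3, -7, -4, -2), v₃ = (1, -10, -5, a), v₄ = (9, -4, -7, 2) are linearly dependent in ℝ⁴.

a = -12

The set is linearly dependent precisely when det[v₁; v₂; v₃; v₄] = 0.
Expanding, det = -72*a - 864.
This vanishes exactly when a = -12.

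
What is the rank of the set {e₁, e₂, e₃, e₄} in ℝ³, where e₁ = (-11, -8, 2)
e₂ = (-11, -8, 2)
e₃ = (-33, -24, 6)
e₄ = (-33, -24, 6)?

1

Apply Gaussian elimination to the matrix whose rows are e₁, e₂, e₃, e₄.
The echelon form has 1 nonzero row, so the rank is 1.
(With 4 elements in a 3-dimensional space the rank is at most 3.)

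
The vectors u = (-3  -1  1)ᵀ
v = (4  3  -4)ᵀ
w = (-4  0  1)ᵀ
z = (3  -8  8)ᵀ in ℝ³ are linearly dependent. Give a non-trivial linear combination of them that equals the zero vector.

u + 3v + 3w + z = 0

Row-reduce the matrix with u, v, w, z as columns; the null space gives the coefficients.
One solution (up to scaling) is (1, 3, 3, 1).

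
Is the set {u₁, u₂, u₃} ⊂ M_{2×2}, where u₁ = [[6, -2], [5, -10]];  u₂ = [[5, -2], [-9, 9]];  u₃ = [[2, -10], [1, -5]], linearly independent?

linearly independent

Write each element as a coordinate vector in ℝ⁴ using {E₁₁, E₁₂, E₂₁, E₂₂}.
Row-reduce the matrix whose columns are u₁, u₂, u₃.
The reduction yields 3 nonzero rows, so the rank is 3.
Since rank = 3 (the number of vectors), the set is linearly independent.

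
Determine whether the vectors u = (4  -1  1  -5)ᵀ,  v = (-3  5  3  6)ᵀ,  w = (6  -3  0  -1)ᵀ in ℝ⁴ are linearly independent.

Row-reduce the matrix whose columns are u, v, w.
The reduction yields 3 nonzero rows, so the rank is 3.
Since rank = 3 (the number of vectors), the set is linearly independent.

linearly independent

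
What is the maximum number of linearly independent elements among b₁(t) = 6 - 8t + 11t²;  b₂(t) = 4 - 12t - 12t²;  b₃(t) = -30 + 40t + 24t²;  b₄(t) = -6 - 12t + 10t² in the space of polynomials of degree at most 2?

Use coordinates relative to {1, t, t²}.
Put the 3×4 matrix [b₁|b₂|b₃|b₄] into echelon form.
Reduction leaves 3 leading entries, giving rank 3.
(With 4 elements in a 3-dimensional space the rank is at most 3.)

3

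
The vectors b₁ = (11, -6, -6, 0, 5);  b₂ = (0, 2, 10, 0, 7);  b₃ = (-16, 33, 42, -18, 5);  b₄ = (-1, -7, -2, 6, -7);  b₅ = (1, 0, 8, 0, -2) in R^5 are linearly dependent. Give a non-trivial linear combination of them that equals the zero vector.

Solve the homogeneous system with b₁, b₂, b₃, b₄, b₅ as columns by row-reducing the coefficient matrix.
One solution (up to scaling) is (2, 0, 1, 3, -3).

2b₁ + b₃ + 3b₄ - 3b₅ = 0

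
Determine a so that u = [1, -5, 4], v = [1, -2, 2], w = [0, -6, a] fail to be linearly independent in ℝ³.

a = 4

The set is linearly dependent precisely when det[u; v; w] = 0.
Expanding, det = 3*a - 12.
Solving 3*a - 12 = 0 yields a = 4.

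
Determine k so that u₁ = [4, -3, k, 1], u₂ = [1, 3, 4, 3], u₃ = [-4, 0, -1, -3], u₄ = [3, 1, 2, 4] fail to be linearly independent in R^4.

k = -11/4

Dependence holds iff the 4×4 matrix [u₁ u₂ u₃ u₄] is singular.
Expanding, det = 12*k + 33.
Solving 12*k + 33 = 0 yields k = -11/4.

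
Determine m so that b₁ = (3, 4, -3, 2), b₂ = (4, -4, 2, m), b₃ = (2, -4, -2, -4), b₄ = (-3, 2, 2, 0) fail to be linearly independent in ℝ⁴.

m = 12

Dependence holds iff the 4×4 matrix [b₁ b₂ b₃ b₄] is singular.
Cofactor expansion gives det = 20*m - 240.
This vanishes exactly when m = 12.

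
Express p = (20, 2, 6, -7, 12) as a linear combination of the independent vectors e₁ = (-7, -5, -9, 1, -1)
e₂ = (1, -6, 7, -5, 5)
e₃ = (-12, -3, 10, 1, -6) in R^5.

p = -e₁ + e₂ - e₃

Set up the augmented matrix [e₁ | e₂ | e₃ | p] and row-reduce.
Row-reducing the augmented matrix gives the unique coefficients (α₁, α₂, α₃) = (-1, 1, -1).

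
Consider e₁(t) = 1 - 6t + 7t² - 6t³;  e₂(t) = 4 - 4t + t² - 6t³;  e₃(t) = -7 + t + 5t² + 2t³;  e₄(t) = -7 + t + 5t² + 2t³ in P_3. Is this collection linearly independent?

linearly dependent

Take coordinates with respect to the standard basis {1, t, …, t³}.
Two of the vectors are equal, giving an immediate dependence.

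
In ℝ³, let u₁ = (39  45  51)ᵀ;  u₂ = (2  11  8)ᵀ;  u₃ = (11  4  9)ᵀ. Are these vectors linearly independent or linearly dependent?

linearly dependent

The matrix [u₁|u₂|u₃] has determinant 0.
A zero determinant means the columns are linearly dependent.
Indeed u₁ - 3u₂ - 3u₃ = 0.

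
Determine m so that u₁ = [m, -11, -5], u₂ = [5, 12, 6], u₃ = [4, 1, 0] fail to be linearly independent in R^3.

The vectors are dependent exactly when the determinant of the matrix with rows u₁, u₂, u₃ vanishes.
Cofactor expansion gives det = -6*m - 49.
Setting this to zero gives m = -49/6.

m = -49/6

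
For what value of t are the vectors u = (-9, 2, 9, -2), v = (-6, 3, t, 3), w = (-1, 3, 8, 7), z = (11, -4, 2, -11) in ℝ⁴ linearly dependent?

The vectors are dependent exactly when the determinant of the matrix with rows u, v, w, z vanishes.
The determinant works out to 2397 - 235*t.
Solving 2397 - 235*t = 0 yields t = 51/5.

t = 51/5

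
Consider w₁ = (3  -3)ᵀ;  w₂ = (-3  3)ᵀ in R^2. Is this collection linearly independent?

Form the 2×2 matrix with these as columns; its determinant is 0.
A zero determinant means the columns are linearly dependent.
Indeed w₁ + w₂ = 0.

linearly dependent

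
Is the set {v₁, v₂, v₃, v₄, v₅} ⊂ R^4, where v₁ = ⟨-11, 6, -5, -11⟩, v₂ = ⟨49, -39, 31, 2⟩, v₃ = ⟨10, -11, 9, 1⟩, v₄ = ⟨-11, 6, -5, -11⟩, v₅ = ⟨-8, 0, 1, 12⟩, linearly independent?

linearly dependent

There are 5 vectors in a 4-dimensional space, so they cannot be linearly independent.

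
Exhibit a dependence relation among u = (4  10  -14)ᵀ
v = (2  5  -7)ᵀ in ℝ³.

u - 2v = 0

Write the vectors as columns of a matrix and find a nonzero vector in its null space.
The free variable yields coefficients (1, -2) (any nonzero multiple also works).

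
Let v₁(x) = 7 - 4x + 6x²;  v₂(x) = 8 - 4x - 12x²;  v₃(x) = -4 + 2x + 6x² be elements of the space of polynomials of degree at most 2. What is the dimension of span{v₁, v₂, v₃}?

Represent each element by its coordinate vector in ℝ³.
Put the 3×3 matrix [v₁|v₂|v₃] into echelon form.
There are 2 pivot columns, so rank = 2.

dim = 2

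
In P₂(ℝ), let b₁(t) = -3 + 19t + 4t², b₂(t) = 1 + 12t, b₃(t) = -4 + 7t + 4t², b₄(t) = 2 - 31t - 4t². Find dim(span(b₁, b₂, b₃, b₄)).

Use coordinates relative to {1, t, t²}.
Put the 3×4 matrix [b₁|b₂|b₃|b₄] into echelon form.
There are 2 pivot columns, so rank = 2.
(With 4 elements in a 3-dimensional space the rank is at most 3.)

dim = 2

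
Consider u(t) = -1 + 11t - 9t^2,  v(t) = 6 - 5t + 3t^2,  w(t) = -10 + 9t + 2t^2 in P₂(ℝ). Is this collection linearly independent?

linearly independent

Take coordinates with respect to the standard basis {1, t, t^2}.
The matrix [u|v|w] has determinant -461.
A nonzero determinant means the columns are linearly independent.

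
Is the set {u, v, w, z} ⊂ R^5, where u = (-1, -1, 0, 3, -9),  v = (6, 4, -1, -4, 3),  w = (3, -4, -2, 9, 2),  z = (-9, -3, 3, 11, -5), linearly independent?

Row-reduce the matrix whose columns are u, v, w, z.
The reduction yields 4 nonzero rows, so the rank is 4.
Since rank = 4 (the number of vectors), the set is linearly independent.

linearly independent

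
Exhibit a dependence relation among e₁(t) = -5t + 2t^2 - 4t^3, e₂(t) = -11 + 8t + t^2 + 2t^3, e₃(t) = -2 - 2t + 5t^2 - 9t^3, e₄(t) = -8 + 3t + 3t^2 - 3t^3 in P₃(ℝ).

Pass to coordinate vectors relative to the basis {1, t, …, t^3}.
Row-reduce the matrix with e₁, e₂, e₃, e₄ as columns; the null space gives the coefficients.
The free variable yields coefficients (1, 2, 1, -3) (any nonzero multiple also works).

e₁ + 2e₂ + e₃ - 3e₄ = 0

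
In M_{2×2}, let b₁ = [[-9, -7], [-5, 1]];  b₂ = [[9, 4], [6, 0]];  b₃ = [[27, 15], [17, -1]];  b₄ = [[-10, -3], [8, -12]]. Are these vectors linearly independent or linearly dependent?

Take coordinates with respect to the standard basis {E₁₁, E₁₂, E₂₁, E₂₂}.
The matrix [b₁|b₂|b₃|b₄] has determinant 0.
A zero determinant means the columns are linearly dependent.

linearly dependent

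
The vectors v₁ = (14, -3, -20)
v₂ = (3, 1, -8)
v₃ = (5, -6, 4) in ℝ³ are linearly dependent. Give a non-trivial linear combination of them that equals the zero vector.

Row-reduce the matrix with v₁, v₂, v₃ as columns; the null space gives the coefficients.
A generator of the null space is (1, -3, -1).

v₁ - 3v₂ - v₃ = 0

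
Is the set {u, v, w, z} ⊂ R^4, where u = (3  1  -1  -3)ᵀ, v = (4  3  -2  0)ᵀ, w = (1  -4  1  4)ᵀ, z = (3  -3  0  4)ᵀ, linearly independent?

Row-reduce the matrix whose columns are u, v, w, z.
The reduction yields 4 nonzero rows, so the rank is 4.
Since rank = 4 (the number of vectors), the set is linearly independent.

linearly independent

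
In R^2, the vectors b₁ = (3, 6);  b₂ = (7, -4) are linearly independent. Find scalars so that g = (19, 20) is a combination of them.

g = 4b₁ + b₂

Since b₁, b₂ are independent, the coefficients expressing g are uniquely determined by a linear system.
Row-reducing the augmented matrix gives the unique coefficients (α₁, α₂) = (4, 1).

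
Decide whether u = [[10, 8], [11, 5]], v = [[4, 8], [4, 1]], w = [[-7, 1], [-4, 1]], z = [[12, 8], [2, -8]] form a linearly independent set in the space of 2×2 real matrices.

linearly independent

Write each element as a coordinate vector in ℝ⁴ using {E₁₁, E₁₂, E₂₁, E₂₂}.
Place the vectors as rows of a 4×4 matrix and reduce to echelon form.
The reduction yields 4 nonzero rows, so the rank is 4.
Since rank = 4 (the number of vectors), the set is linearly independent.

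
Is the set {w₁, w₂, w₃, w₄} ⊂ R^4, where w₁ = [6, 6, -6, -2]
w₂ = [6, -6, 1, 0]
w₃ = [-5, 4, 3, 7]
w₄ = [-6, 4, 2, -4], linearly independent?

linearly independent

Row-reduce the matrix whose columns are w₁, w₂, w₃, w₄.
The reduction yields 4 nonzero rows, so the rank is 4.
Since rank = 4 (the number of vectors), the set is linearly independent.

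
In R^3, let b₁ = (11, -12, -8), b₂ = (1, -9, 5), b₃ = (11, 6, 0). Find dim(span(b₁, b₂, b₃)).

3

Form the matrix with b₁, b₂, b₃ as columns and reduce.
Exactly 3 pivots survive; hence the rank is 3.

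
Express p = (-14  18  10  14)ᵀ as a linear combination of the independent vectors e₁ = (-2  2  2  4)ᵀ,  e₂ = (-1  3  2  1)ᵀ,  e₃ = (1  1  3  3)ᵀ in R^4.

p = 4e₁ + 4e₂ - 2e₃

Solve the system with e₁, e₂, e₃ as columns and p as the right-hand side.
Row-reducing the augmented matrix gives the unique coefficients (a₁, a₂, a₃) = (4, 4, -2).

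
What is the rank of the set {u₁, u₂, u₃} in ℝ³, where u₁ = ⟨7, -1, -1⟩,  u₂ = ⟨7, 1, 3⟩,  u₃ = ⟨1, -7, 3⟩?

rank 3

Row-reduce the 3×3 matrix with these as rows.
Exactly 3 pivots survive; hence the rank is 3.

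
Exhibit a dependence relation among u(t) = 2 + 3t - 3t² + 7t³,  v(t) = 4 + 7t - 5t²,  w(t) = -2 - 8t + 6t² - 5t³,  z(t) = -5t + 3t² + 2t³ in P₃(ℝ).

u + w - z = 0

Pass to coordinate vectors relative to the basis {1, t, …, t³}.
Write the vectors as columns of a matrix and find a nonzero vector in its null space.
One solution (up to scaling) is (1, 0, 1, -1).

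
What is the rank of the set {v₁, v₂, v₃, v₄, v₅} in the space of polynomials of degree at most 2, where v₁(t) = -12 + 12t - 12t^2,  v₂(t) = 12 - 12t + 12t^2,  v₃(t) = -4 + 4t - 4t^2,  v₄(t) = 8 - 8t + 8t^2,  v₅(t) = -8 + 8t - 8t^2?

Use coordinates relative to {1, t, t^2}.
Put the 3×5 matrix [v₁|v₂|v₃|v₄|v₅] into echelon form.
Exactly 1 pivot survives; hence the rank is 1.
(With 5 elements in a 3-dimensional space the rank is at most 3.)

1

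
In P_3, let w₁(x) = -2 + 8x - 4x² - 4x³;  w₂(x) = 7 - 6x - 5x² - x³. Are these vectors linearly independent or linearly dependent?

Take coordinates with respect to the standard basis {1, x, …, x³}.
Place the vectors as rows of a 2×4 matrix and reduce to echelon form.
The reduction yields 2 nonzero rows, so the rank is 2.
Since rank = 2 (the number of vectors), the set is linearly independent.

linearly independent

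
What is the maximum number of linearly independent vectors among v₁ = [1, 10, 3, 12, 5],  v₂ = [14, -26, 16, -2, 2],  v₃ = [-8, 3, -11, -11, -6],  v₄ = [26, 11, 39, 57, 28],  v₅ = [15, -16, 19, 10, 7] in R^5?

Apply Gaussian elimination to the matrix whose rows are v₁, v₂, v₃, v₄, v₅.
Reduction leaves 2 leading entries, giving rank 2.

2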